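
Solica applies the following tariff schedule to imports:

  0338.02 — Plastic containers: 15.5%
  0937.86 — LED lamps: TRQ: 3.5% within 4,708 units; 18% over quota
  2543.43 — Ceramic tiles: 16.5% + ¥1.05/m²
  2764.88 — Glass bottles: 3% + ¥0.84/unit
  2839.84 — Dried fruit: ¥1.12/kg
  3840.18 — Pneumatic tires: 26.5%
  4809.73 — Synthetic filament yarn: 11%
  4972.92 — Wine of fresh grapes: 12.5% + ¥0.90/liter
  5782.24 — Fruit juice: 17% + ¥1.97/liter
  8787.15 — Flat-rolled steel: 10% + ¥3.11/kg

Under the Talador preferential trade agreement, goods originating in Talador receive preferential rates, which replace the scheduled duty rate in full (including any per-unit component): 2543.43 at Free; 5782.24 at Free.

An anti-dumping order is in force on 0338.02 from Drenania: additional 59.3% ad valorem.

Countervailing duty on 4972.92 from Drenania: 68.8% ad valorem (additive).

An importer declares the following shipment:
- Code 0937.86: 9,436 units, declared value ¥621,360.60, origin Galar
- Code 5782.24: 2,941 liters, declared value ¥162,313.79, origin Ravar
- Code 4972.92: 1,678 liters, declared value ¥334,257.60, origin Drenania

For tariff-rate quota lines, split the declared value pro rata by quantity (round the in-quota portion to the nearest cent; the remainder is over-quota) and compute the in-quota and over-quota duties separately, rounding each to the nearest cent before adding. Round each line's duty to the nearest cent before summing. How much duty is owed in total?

¥373,540.48

Line 1 (0937.86, Galar, 9,436 units, ¥621,360.60):
Code 0937.86 is under a tariff-rate quota (threshold 4,708 units). In-quota: 4,708 units at 3.5%; over-quota: 4,728 units at 18%.
Pro-rata value split: in-quota = ¥621,360.60 × 4,708/9,436 = ¥310,021.80; over-quota = ¥621,360.60 − ¥310,021.80 = ¥311,338.80.
In-quota duty = ¥310,021.80 × 3.5% = ¥10,850.76. Over-quota duty = ¥311,338.80 × 18% = ¥56,040.98.
Line duty = ¥10,850.76 + ¥56,040.98 = ¥66,891.74.
Line 2 (5782.24, Ravar, 2,941 liters, ¥162,313.79):
Base rate for 5782.24 is 17% + ¥1.97/liter.
5782.24 has an FTA preferential rate, but origin Ravar is not Talador; base rate stands.
Duty = ¥162,313.79 × 17% + 2,941 × ¥1.97 = ¥33,387.11.
Line 3 (4972.92, Drenania, 1,678 liters, ¥334,257.60):
Base rate for 4972.92 is 12.5% + ¥0.90/liter.
Additional duty on 4972.92 from Drenania: +68.8%. Applied ad valorem rate: 12.5% + 68.8% = 81.3%.
Duty = ¥334,257.60 × 81.3% + 1,678 × ¥0.90 = ¥273,261.63.
Total = ¥66,891.74 + ¥33,387.11 + ¥273,261.63 = ¥373,540.48.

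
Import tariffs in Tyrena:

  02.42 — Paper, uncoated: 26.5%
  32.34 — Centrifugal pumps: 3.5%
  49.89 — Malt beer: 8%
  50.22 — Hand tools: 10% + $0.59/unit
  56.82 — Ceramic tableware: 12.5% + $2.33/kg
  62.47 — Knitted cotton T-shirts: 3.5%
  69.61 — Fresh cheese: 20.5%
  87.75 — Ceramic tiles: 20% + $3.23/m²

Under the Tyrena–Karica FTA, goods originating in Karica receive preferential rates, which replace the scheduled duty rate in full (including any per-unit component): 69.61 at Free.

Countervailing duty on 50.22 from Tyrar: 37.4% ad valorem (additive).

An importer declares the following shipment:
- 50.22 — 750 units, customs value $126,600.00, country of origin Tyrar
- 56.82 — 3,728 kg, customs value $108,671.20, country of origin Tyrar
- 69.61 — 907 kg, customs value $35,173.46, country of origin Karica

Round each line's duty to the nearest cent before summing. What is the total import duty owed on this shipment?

$82,721.04

Line 1 (50.22, Tyrar, 750 units, $126,600.00):
Base rate for 50.22 is 10% + $0.59/unit.
Additional duty on 50.22 from Tyrar: +37.4%. Applied ad valorem rate: 10% + 37.4% = 47.4%.
Duty = $126,600.00 × 47.4% + 750 × $0.59 = $60,450.90.
Line 2 (56.82, Tyrar, 3,728 kg, $108,671.20):
Base rate for 56.82 is 12.5% + $2.33/kg.
Duty = $108,671.20 × 12.5% + 3,728 × $2.33 = $22,270.14.
Line 3 (69.61, Karica, 907 kg, $35,173.46):
Base rate for 69.61 is 20.5%.
Origin Karica qualifies under the Tyrena–Karica agreement and 69.61 is covered: preferential rate Free applies instead.
Duty = $35,173.46 × 0% = $0.00.
Total = $60,450.90 + $22,270.14 + $0.00 = $82,721.04.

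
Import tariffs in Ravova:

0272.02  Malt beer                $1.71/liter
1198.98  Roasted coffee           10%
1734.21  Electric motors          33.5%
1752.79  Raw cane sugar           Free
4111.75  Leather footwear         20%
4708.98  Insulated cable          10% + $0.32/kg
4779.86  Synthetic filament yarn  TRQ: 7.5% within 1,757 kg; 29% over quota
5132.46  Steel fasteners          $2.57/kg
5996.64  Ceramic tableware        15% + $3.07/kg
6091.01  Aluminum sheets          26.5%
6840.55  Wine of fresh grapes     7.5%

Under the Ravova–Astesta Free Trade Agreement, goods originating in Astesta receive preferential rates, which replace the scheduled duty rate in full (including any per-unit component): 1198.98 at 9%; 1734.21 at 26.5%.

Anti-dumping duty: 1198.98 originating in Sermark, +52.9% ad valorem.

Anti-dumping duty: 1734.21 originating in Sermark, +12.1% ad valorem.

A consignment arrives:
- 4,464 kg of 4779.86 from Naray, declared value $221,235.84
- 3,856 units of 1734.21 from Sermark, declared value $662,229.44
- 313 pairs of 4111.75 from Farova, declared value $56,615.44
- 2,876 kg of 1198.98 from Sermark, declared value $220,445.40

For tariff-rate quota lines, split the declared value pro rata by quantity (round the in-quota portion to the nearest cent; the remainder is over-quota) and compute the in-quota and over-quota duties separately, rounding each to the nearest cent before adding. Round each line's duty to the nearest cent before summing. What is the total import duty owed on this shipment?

$497,396.73

Line 1 (4779.86, Naray, 4,464 kg, $221,235.84):
Code 4779.86 is under a tariff-rate quota (threshold 1,757 kg). In-quota: 1,757 kg at 7.5%; over-quota: 2,707 kg at 29%.
Pro-rata value split: in-quota = $221,235.84 × 1,757/4,464 = $87,076.92; over-quota = $221,235.84 − $87,076.92 = $134,158.92.
In-quota duty = $87,076.92 × 7.5% = $6,530.77. Over-quota duty = $134,158.92 × 29% = $38,906.09.
Line duty = $6,530.77 + $38,906.09 = $45,436.86.
Line 2 (1734.21, Sermark, 3,856 units, $662,229.44):
Base rate for 1734.21 is 33.5%.
1734.21 has an FTA preferential rate, but origin Sermark is not Astesta; base rate stands.
Additional duty on 1734.21 from Sermark: +12.1%. Applied ad valorem rate: 33.5% + 12.1% = 45.6%.
Duty = $662,229.44 × 45.6% = $301,976.62.
Line 3 (4111.75, Farova, 313 pairs, $56,615.44):
Base rate for 4111.75 is 20%.
Duty = $56,615.44 × 20% = $11,323.09.
Line 4 (1198.98, Sermark, 2,876 kg, $220,445.40):
Base rate for 1198.98 is 10%.
1198.98 has an FTA preferential rate, but origin Sermark is not Astesta; base rate stands.
Additional duty on 1198.98 from Sermark: +52.9%. Applied ad valorem rate: 10% + 52.9% = 62.9%.
Duty = $220,445.40 × 62.9% = $138,660.16.
Total = $45,436.86 + $301,976.62 + $11,323.09 + $138,660.16 = $497,396.73.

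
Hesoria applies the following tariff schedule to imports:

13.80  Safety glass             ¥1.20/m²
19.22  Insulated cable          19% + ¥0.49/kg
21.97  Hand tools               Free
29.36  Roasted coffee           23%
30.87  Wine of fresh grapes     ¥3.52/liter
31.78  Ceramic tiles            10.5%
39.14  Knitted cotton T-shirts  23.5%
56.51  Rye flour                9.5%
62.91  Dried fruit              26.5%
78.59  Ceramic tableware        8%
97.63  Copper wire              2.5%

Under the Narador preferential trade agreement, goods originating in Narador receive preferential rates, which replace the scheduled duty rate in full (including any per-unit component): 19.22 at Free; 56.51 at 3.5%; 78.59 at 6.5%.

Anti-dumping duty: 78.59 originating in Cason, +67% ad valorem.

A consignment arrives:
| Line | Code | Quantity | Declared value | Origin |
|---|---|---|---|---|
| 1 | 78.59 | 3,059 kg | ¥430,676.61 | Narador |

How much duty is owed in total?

Line 1 (78.59, Narador, 3,059 kg, ¥430,676.61):
Base rate for 78.59 is 8%.
Origin Narador qualifies under the Hesoria–Narador agreement and 78.59 is covered: preferential rate 6.5% applies instead.
The additional-duty order on 78.59 targets Cason, not Narador; it does not apply.
Duty = ¥430,676.61 × 6.5% = ¥27,993.98.

¥27,993.98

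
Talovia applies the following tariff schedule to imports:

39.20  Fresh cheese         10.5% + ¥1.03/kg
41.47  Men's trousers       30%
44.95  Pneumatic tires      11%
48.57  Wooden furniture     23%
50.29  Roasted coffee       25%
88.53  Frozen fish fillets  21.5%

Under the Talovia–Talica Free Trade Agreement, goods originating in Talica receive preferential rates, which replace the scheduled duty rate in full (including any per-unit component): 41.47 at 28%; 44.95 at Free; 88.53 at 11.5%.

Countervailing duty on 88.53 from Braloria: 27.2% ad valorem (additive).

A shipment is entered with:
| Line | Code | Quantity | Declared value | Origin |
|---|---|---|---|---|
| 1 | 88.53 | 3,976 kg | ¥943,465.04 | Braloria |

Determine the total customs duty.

Line 1 (88.53, Braloria, 3,976 kg, ¥943,465.04):
Base rate for 88.53 is 21.5%.
88.53 has an FTA preferential rate, but origin Braloria is not Talica; base rate stands.
Additional duty on 88.53 from Braloria: +27.2%. Applied ad valorem rate: 21.5% + 27.2% = 48.7%.
Duty = ¥943,465.04 × 48.7% = ¥459,467.47.

¥459,467.47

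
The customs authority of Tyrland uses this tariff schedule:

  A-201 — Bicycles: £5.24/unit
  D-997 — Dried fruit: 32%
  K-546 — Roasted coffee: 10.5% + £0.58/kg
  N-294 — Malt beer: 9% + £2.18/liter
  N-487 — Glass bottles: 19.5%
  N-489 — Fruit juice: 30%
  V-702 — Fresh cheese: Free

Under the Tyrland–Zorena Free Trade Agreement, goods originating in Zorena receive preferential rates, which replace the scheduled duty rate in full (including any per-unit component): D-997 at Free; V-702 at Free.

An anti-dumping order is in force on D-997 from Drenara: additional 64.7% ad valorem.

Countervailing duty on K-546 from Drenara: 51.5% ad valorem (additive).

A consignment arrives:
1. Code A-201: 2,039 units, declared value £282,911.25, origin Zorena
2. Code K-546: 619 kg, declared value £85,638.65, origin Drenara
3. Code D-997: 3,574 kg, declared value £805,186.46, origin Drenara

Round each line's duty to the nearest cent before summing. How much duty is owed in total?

Line 1 (A-201, Zorena, 2,039 units, £282,911.25):
Base rate for A-201 is £5.24/unit.
Origin Zorena is the FTA partner but A-201 is not on the preference list; base rate stands.
Duty = 2,039 × £5.24 = £10,684.36.
Line 2 (K-546, Drenara, 619 kg, £85,638.65):
Base rate for K-546 is 10.5% + £0.58/kg.
Additional duty on K-546 from Drenara: +51.5%. Applied ad valorem rate: 10.5% + 51.5% = 62%.
Duty = £85,638.65 × 62% + 619 × £0.58 = £53,454.98.
Line 3 (D-997, Drenara, 3,574 kg, £805,186.46):
Base rate for D-997 is 32%.
D-997 has an FTA preferential rate, but origin Drenara is not Zorena; base rate stands.
Additional duty on D-997 from Drenara: +64.7%. Applied ad valorem rate: 32% + 64.7% = 96.7%.
Duty = £805,186.46 × 96.7% = £778,615.31.
Total = £10,684.36 + £53,454.98 + £778,615.31 = £842,754.65.

£842,754.65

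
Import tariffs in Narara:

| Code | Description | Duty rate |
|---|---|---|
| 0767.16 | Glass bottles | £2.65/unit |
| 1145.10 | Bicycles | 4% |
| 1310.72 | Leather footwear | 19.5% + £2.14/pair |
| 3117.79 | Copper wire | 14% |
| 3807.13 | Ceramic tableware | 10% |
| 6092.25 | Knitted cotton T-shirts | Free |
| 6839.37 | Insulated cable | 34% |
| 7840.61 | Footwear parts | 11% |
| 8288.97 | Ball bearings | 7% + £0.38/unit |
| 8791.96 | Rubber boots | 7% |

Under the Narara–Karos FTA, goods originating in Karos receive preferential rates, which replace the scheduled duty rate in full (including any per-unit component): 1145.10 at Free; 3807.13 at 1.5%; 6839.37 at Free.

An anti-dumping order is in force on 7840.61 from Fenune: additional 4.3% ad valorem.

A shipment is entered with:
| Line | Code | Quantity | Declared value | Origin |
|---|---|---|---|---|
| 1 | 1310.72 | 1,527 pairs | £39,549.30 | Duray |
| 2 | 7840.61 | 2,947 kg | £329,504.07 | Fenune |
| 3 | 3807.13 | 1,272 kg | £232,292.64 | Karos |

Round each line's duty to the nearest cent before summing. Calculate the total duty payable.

Line 1 (1310.72, Duray, 1,527 pairs, £39,549.30):
Base rate for 1310.72 is 19.5% + £2.14/pair.
Duty = £39,549.30 × 19.5% + 1,527 × £2.14 = £10,979.89.
Line 2 (7840.61, Fenune, 2,947 kg, £329,504.07):
Base rate for 7840.61 is 11%.
Additional duty on 7840.61 from Fenune: +4.3%. Applied ad valorem rate: 11% + 4.3% = 15.3%.
Duty = £329,504.07 × 15.3% = £50,414.12.
Line 3 (3807.13, Karos, 1,272 kg, £232,292.64):
Base rate for 3807.13 is 10%.
Origin Karos qualifies under the Narara–Karos agreement and 3807.13 is covered: preferential rate 1.5% applies instead.
Duty = £232,292.64 × 1.5% = £3,484.39.
Total = £10,979.89 + £50,414.12 + £3,484.39 = £64,878.40.

£64,878.40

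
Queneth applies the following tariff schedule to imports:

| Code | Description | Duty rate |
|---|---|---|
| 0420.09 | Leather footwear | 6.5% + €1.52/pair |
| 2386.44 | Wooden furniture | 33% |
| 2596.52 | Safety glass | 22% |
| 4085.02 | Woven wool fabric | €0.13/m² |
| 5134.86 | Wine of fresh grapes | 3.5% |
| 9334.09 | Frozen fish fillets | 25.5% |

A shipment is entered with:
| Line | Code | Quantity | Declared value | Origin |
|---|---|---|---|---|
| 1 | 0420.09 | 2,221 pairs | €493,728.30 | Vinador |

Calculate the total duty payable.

Line 1 (0420.09, Vinador, 2,221 pairs, €493,728.30):
Base rate for 0420.09 is 6.5% + €1.52/pair.
Duty = €493,728.30 × 6.5% + 2,221 × €1.52 = €35,468.26.

€35,468.26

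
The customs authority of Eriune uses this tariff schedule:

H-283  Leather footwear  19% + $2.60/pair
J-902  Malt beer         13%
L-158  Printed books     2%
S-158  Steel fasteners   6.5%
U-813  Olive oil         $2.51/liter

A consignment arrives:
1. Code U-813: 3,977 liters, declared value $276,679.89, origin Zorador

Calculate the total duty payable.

Line 1 (U-813, Zorador, 3,977 liters, $276,679.89):
Base rate for U-813 is $2.51/liter.
Duty = 3,977 × $2.51 = $9,982.27.

$9,982.27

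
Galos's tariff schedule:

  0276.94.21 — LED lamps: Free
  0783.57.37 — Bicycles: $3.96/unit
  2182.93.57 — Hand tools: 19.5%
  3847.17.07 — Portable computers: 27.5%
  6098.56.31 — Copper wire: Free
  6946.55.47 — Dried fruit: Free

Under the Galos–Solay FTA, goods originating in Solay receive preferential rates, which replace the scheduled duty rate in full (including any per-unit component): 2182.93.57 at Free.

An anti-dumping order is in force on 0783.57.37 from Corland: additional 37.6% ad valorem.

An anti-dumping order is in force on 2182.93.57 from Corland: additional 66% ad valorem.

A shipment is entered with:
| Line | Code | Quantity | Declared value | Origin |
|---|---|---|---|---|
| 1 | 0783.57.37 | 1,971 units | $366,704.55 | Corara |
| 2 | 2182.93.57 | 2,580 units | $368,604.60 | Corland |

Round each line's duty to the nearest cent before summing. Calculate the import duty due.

Line 1 (0783.57.37, Corara, 1,971 units, $366,704.55):
Base rate for 0783.57.37 is $3.96/unit.
The additional-duty order on 0783.57.37 targets Corland, not Corara; it does not apply.
Duty = 1,971 × $3.96 = $7,805.16.
Line 2 (2182.93.57, Corland, 2,580 units, $368,604.60):
Base rate for 2182.93.57 is 19.5%.
2182.93.57 has an FTA preferential rate, but origin Corland is not Solay; base rate stands.
Additional duty on 2182.93.57 from Corland: +66%. Applied ad valorem rate: 19.5% + 66% = 85.5%.
Duty = $368,604.60 × 85.5% = $315,156.93.
Total = $7,805.16 + $315,156.93 = $322,962.09.

$322,962.09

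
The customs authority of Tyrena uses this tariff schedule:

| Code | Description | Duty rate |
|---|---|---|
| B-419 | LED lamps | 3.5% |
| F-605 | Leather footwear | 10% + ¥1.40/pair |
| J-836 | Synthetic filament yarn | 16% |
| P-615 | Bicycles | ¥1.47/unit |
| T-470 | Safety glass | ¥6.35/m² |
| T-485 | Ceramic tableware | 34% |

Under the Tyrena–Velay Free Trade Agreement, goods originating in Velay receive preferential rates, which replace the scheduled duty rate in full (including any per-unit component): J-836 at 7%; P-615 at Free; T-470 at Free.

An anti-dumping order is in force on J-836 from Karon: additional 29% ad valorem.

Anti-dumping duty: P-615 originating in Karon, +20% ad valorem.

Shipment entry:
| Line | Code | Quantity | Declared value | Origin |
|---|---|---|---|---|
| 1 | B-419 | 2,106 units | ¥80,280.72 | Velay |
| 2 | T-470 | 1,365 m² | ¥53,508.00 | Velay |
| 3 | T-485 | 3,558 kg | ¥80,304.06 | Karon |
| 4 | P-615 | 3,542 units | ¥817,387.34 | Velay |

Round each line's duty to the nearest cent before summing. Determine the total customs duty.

Line 1 (B-419, Velay, 2,106 units, ¥80,280.72):
Base rate for B-419 is 3.5%.
Origin Velay is the FTA partner but B-419 is not on the preference list; base rate stands.
Duty = ¥80,280.72 × 3.5% = ¥2,809.83.
Line 2 (T-470, Velay, 1,365 m², ¥53,508.00):
Base rate for T-470 is ¥6.35/m².
Origin Velay qualifies under the Tyrena–Velay agreement and T-470 is covered: preferential rate Free applies instead.
Duty = ¥53,508.00 × 0% = ¥0.00.
Line 3 (T-485, Karon, 3,558 kg, ¥80,304.06):
Base rate for T-485 is 34%.
Duty = ¥80,304.06 × 34% = ¥27,303.38.
Line 4 (P-615, Velay, 3,542 units, ¥817,387.34):
Base rate for P-615 is ¥1.47/unit.
Origin Velay qualifies under the Tyrena–Velay agreement and P-615 is covered: preferential rate Free applies instead.
The additional-duty order on P-615 targets Karon, not Velay; it does not apply.
Duty = ¥817,387.34 × 0% = ¥0.00.
Total = ¥2,809.83 + ¥0.00 + ¥27,303.38 + ¥0.00 = ¥30,113.21.

¥30,113.21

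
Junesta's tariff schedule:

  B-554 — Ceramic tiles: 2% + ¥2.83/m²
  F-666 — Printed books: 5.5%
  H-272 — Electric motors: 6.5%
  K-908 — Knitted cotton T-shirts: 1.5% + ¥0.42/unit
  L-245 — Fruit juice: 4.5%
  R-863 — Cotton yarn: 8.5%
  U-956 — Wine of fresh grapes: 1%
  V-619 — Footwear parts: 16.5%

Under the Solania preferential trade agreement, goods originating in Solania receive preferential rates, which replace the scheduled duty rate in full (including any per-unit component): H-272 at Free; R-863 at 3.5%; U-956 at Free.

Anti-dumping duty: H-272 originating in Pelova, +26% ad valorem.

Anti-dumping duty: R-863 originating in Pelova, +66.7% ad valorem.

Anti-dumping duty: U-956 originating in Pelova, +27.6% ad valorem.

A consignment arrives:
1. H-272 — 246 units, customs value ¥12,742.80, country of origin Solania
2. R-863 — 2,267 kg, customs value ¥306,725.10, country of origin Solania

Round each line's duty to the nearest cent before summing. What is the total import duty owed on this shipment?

Line 1 (H-272, Solania, 246 units, ¥12,742.80):
Base rate for H-272 is 6.5%.
Origin Solania qualifies under the Junesta–Solania agreement and H-272 is covered: preferential rate Free applies instead.
The additional-duty order on H-272 targets Pelova, not Solania; it does not apply.
Duty = ¥12,742.80 × 0% = ¥0.00.
Line 2 (R-863, Solania, 2,267 kg, ¥306,725.10):
Base rate for R-863 is 8.5%.
Origin Solania qualifies under the Junesta–Solania agreement and R-863 is covered: preferential rate 3.5% applies instead.
The additional-duty order on R-863 targets Pelova, not Solania; it does not apply.
Duty = ¥306,725.10 × 3.5% = ¥10,735.38.
Total = ¥0.00 + ¥10,735.38 = ¥10,735.38.

¥10,735.38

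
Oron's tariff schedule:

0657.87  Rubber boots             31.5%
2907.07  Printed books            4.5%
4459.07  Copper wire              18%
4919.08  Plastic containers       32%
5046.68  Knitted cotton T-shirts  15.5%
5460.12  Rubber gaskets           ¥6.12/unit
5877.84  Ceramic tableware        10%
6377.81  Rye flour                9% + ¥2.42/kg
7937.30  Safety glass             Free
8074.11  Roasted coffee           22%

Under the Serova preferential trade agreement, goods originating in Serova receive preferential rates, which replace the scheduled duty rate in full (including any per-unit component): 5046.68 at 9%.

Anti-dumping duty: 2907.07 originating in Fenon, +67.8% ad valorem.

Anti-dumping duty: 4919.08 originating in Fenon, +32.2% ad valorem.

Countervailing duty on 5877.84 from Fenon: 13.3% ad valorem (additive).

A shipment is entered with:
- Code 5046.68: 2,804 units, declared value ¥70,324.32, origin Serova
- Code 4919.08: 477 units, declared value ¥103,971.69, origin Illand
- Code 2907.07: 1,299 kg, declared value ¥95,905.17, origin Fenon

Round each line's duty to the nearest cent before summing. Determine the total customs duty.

Line 1 (5046.68, Serova, 2,804 units, ¥70,324.32):
Base rate for 5046.68 is 15.5%.
Origin Serova qualifies under the Oron–Serova agreement and 5046.68 is covered: preferential rate 9% applies instead.
Duty = ¥70,324.32 × 9% = ¥6,329.19.
Line 2 (4919.08, Illand, 477 units, ¥103,971.69):
Base rate for 4919.08 is 32%.
The additional-duty order on 4919.08 targets Fenon, not Illand; it does not apply.
Duty = ¥103,971.69 × 32% = ¥33,270.94.
Line 3 (2907.07, Fenon, 1,299 kg, ¥95,905.17):
Base rate for 2907.07 is 4.5%.
Additional duty on 2907.07 from Fenon: +67.8%. Applied ad valorem rate: 4.5% + 67.8% = 72.3%.
Duty = ¥95,905.17 × 72.3% = ¥69,339.44.
Total = ¥6,329.19 + ¥33,270.94 + ¥69,339.44 = ¥108,939.57.

¥108,939.57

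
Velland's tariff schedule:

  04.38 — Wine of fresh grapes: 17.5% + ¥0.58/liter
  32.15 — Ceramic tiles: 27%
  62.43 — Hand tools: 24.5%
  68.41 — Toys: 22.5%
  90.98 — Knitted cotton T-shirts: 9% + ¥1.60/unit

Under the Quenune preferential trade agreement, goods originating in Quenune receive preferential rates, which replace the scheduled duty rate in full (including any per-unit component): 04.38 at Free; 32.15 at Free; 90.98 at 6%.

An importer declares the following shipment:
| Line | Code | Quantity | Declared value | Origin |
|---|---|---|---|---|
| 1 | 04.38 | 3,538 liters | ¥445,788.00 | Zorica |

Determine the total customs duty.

¥80,064.94

Line 1 (04.38, Zorica, 3,538 liters, ¥445,788.00):
Base rate for 04.38 is 17.5% + ¥0.58/liter.
04.38 has an FTA preferential rate, but origin Zorica is not Quenune; base rate stands.
Duty = ¥445,788.00 × 17.5% + 3,538 × ¥0.58 = ¥80,064.94.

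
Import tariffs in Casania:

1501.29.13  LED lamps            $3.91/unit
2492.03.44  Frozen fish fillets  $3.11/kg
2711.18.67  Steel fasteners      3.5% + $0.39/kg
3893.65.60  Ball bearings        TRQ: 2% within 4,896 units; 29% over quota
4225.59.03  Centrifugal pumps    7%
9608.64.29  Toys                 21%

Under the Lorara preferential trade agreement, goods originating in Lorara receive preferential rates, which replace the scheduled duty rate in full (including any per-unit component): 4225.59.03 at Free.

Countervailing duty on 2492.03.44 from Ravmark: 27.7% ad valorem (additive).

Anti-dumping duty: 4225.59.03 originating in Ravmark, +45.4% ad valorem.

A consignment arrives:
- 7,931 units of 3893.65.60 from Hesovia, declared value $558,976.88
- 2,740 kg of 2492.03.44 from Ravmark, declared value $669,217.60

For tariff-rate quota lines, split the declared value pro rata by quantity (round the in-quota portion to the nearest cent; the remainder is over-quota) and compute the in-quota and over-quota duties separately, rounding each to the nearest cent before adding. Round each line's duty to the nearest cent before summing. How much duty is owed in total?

Line 1 (3893.65.60, Hesovia, 7,931 units, $558,976.88):
Code 3893.65.60 is under a tariff-rate quota (threshold 4,896 units). In-quota: 4,896 units at 2%; over-quota: 3,035 units at 29%.
Pro-rata value split: in-quota = $558,976.88 × 4,896/7,931 = $345,070.08; over-quota = $558,976.88 − $345,070.08 = $213,906.80.
In-quota duty = $345,070.08 × 2% = $6,901.40. Over-quota duty = $213,906.80 × 29% = $62,032.97.
Line duty = $6,901.40 + $62,032.97 = $68,934.37.
Line 2 (2492.03.44, Ravmark, 2,740 kg, $669,217.60):
Base rate for 2492.03.44 is $3.11/kg.
Additional duty on 2492.03.44 from Ravmark: +27.7% ad valorem. Applied ad valorem rate = 27.7%.
Duty = $669,217.60 × 27.7% + 2,740 × $3.11 = $193,894.68.
Total = $68,934.37 + $193,894.68 = $262,829.05.

$262,829.05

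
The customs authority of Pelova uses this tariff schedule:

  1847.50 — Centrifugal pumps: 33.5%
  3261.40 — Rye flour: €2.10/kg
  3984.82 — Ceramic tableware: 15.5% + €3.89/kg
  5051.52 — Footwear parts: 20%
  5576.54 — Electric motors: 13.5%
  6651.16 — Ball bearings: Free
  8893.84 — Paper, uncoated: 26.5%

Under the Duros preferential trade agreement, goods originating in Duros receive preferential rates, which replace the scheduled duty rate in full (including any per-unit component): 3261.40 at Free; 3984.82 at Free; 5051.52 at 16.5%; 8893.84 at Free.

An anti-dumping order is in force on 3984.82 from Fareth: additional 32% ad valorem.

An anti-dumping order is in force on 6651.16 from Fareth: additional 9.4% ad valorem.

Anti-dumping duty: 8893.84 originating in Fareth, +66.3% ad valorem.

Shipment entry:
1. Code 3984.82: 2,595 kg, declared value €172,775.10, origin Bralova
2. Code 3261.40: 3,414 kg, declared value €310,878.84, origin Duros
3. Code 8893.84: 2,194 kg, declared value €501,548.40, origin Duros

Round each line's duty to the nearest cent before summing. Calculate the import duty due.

€36,874.69

Line 1 (3984.82, Bralova, 2,595 kg, €172,775.10):
Base rate for 3984.82 is 15.5% + €3.89/kg.
3984.82 has an FTA preferential rate, but origin Bralova is not Duros; base rate stands.
The additional-duty order on 3984.82 targets Fareth, not Bralova; it does not apply.
Duty = €172,775.10 × 15.5% + 2,595 × €3.89 = €36,874.69.
Line 2 (3261.40, Duros, 3,414 kg, €310,878.84):
Base rate for 3261.40 is €2.10/kg.
Origin Duros qualifies under the Pelova–Duros agreement and 3261.40 is covered: preferential rate Free applies instead.
Duty = €310,878.84 × 0% = €0.00.
Line 3 (8893.84, Duros, 2,194 kg, €501,548.40):
Base rate for 8893.84 is 26.5%.
Origin Duros qualifies under the Pelova–Duros agreement and 8893.84 is covered: preferential rate Free applies instead.
The additional-duty order on 8893.84 targets Fareth, not Duros; it does not apply.
Duty = €501,548.40 × 0% = €0.00.
Total = €36,874.69 + €0.00 + €0.00 = €36,874.69.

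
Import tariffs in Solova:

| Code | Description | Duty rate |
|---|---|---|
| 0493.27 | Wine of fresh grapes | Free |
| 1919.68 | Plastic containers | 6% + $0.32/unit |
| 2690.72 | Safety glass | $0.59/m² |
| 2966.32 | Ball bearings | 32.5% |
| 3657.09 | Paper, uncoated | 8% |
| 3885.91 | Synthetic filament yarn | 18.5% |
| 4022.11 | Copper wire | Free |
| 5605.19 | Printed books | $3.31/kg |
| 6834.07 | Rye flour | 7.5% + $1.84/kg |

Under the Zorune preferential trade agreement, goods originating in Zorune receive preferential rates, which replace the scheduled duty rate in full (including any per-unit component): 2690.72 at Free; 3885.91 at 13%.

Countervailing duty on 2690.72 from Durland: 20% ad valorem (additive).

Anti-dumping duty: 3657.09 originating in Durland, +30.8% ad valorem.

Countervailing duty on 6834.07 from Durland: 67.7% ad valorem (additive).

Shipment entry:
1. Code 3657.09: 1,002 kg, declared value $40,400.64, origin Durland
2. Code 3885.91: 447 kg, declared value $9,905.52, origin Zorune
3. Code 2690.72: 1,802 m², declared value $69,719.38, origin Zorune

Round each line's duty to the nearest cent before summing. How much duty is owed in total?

$16,963.17

Line 1 (3657.09, Durland, 1,002 kg, $40,400.64):
Base rate for 3657.09 is 8%.
Additional duty on 3657.09 from Durland: +30.8%. Applied ad valorem rate: 8% + 30.8% = 38.8%.
Duty = $40,400.64 × 38.8% = $15,675.45.
Line 2 (3885.91, Zorune, 447 kg, $9,905.52):
Base rate for 3885.91 is 18.5%.
Origin Zorune qualifies under the Solova–Zorune agreement and 3885.91 is covered: preferential rate 13% applies instead.
Duty = $9,905.52 × 13% = $1,287.72.
Line 3 (2690.72, Zorune, 1,802 m², $69,719.38):
Base rate for 2690.72 is $0.59/m².
Origin Zorune qualifies under the Solova–Zorune agreement and 2690.72 is covered: preferential rate Free applies instead.
The additional-duty order on 2690.72 targets Durland, not Zorune; it does not apply.
Duty = $69,719.38 × 0% = $0.00.
Total = $15,675.45 + $1,287.72 + $0.00 = $16,963.17.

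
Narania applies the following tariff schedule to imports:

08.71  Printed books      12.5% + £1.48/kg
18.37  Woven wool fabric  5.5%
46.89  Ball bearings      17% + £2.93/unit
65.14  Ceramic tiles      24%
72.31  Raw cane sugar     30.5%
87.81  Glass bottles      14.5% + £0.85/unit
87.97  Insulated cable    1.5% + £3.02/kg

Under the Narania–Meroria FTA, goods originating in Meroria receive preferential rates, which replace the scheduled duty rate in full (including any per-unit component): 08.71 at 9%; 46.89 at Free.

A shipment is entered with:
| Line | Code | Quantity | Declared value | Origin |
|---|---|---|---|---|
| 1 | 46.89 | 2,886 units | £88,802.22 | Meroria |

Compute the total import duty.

£0.00

Line 1 (46.89, Meroria, 2,886 units, £88,802.22):
Base rate for 46.89 is 17% + £2.93/unit.
Origin Meroria qualifies under the Narania–Meroria agreement and 46.89 is covered: preferential rate Free applies instead.
Duty = £88,802.22 × 0% = £0.00.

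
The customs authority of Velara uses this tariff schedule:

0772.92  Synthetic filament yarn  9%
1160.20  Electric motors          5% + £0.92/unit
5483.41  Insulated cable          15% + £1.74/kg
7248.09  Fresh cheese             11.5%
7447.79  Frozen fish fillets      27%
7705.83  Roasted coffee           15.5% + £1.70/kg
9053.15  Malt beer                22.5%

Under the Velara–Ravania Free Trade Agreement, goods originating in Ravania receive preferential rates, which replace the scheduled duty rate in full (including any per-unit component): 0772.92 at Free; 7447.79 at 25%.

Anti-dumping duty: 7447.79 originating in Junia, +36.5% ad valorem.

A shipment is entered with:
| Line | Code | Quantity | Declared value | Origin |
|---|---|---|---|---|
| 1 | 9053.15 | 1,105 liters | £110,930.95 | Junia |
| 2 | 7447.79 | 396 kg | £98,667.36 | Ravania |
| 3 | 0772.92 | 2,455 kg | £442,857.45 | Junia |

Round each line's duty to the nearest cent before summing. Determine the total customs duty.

£89,483.47

Line 1 (9053.15, Junia, 1,105 liters, £110,930.95):
Base rate for 9053.15 is 22.5%.
Duty = £110,930.95 × 22.5% = £24,959.46.
Line 2 (7447.79, Ravania, 396 kg, £98,667.36):
Base rate for 7447.79 is 27%.
Origin Ravania qualifies under the Velara–Ravania agreement and 7447.79 is covered: preferential rate 25% applies instead.
The additional-duty order on 7447.79 targets Junia, not Ravania; it does not apply.
Duty = £98,667.36 × 25% = £24,666.84.
Line 3 (0772.92, Junia, 2,455 kg, £442,857.45):
Base rate for 0772.92 is 9%.
0772.92 has an FTA preferential rate, but origin Junia is not Ravania; base rate stands.
Duty = £442,857.45 × 9% = £39,857.17.
Total = £24,959.46 + £24,666.84 + £39,857.17 = £89,483.47.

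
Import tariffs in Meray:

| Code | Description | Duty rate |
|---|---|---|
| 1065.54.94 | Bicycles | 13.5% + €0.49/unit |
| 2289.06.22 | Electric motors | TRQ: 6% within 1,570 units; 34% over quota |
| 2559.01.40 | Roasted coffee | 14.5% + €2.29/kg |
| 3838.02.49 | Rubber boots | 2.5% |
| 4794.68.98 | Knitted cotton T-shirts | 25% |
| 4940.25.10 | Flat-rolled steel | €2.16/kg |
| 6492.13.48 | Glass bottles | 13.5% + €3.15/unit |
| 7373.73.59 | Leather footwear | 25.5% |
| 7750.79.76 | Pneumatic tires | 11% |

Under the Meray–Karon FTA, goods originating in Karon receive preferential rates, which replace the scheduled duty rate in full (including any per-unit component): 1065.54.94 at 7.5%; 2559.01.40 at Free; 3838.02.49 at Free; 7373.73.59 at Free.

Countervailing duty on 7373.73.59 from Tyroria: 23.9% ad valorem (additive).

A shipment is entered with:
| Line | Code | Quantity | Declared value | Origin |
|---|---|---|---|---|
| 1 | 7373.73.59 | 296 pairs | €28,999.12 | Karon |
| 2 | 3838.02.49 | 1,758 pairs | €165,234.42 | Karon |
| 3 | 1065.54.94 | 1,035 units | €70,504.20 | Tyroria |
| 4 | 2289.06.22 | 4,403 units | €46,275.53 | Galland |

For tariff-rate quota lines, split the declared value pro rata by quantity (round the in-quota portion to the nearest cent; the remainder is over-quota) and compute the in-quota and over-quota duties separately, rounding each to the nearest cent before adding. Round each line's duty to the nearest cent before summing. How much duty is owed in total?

€21,138.70

Line 1 (7373.73.59, Karon, 296 pairs, €28,999.12):
Base rate for 7373.73.59 is 25.5%.
Origin Karon qualifies under the Meray–Karon agreement and 7373.73.59 is covered: preferential rate Free applies instead.
The additional-duty order on 7373.73.59 targets Tyroria, not Karon; it does not apply.
Duty = €28,999.12 × 0% = €0.00.
Line 2 (3838.02.49, Karon, 1,758 pairs, €165,234.42):
Base rate for 3838.02.49 is 2.5%.
Origin Karon qualifies under the Meray–Karon agreement and 3838.02.49 is covered: preferential rate Free applies instead.
Duty = €165,234.42 × 0% = €0.00.
Line 3 (1065.54.94, Tyroria, 1,035 units, €70,504.20):
Base rate for 1065.54.94 is 13.5% + €0.49/unit.
1065.54.94 has an FTA preferential rate, but origin Tyroria is not Karon; base rate stands.
Duty = €70,504.20 × 13.5% + 1,035 × €0.49 = €10,025.22.
Line 4 (2289.06.22, Galland, 4,403 units, €46,275.53):
Code 2289.06.22 is under a tariff-rate quota (threshold 1,570 units). In-quota: 1,570 units at 6%; over-quota: 2,833 units at 34%.
Pro-rata value split: in-quota = €46,275.53 × 1,570/4,403 = €16,500.70; over-quota = €46,275.53 − €16,500.70 = €29,774.83.
In-quota duty = €16,500.70 × 6% = €990.04. Over-quota duty = €29,774.83 × 34% = €10,123.44.
Line duty = €990.04 + €10,123.44 = €11,113.48.
Total = €0.00 + €0.00 + €10,025.22 + €11,113.48 = €21,138.70.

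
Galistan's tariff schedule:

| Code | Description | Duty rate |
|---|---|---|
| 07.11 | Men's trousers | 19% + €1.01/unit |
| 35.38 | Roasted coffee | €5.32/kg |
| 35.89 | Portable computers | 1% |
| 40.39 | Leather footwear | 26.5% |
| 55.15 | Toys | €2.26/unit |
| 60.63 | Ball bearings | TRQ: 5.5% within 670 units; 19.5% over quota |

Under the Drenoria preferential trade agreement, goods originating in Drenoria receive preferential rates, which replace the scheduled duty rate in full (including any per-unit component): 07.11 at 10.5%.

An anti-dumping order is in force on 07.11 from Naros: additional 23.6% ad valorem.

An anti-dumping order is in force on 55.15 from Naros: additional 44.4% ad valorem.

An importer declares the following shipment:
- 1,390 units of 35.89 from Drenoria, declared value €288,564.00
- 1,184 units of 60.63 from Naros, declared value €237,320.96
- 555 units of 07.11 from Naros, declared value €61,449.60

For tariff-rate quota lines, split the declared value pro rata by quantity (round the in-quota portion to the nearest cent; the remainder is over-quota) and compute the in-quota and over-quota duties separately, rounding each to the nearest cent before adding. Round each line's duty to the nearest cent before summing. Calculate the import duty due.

Line 1 (35.89, Drenoria, 1,390 units, €288,564.00):
Base rate for 35.89 is 1%.
Origin Drenoria is the FTA partner but 35.89 is not on the preference list; base rate stands.
Duty = €288,564.00 × 1% = €2,885.64.
Line 2 (60.63, Naros, 1,184 units, €237,320.96):
Code 60.63 is under a tariff-rate quota (threshold 670 units). In-quota: 670 units at 5.5%; over-quota: 514 units at 19.5%.
Pro-rata value split: in-quota = €237,320.96 × 670/1,184 = €134,294.80; over-quota = €237,320.96 − €134,294.80 = €103,026.16.
In-quota duty = €134,294.80 × 5.5% = €7,386.21. Over-quota duty = €103,026.16 × 19.5% = €20,090.10.
Line duty = €7,386.21 + €20,090.10 = €27,476.31.
Line 3 (07.11, Naros, 555 units, €61,449.60):
Base rate for 07.11 is 19% + €1.01/unit.
07.11 has an FTA preferential rate, but origin Naros is not Drenoria; base rate stands.
Additional duty on 07.11 from Naros: +23.6%. Applied ad valorem rate: 19% + 23.6% = 42.6%.
Duty = €61,449.60 × 42.6% + 555 × €1.01 = €26,738.08.
Total = €2,885.64 + €27,476.31 + €26,738.08 = €57,100.03.

€57,100.03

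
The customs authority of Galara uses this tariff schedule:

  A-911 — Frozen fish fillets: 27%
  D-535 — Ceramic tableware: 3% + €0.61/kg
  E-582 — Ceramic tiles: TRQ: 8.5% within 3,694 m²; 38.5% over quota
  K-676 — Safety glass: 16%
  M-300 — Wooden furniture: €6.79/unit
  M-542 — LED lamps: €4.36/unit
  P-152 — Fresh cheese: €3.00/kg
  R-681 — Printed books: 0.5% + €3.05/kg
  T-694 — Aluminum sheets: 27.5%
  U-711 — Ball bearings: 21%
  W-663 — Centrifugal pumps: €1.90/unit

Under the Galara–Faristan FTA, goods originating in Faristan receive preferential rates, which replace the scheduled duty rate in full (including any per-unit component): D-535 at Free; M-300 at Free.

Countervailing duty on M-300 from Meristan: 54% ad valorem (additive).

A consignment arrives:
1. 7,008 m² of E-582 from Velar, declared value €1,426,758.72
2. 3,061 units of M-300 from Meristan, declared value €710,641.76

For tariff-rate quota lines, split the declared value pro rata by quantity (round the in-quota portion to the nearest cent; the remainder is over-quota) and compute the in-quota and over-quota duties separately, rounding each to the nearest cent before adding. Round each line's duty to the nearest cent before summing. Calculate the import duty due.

€728,214.41

Line 1 (E-582, Velar, 7,008 m², €1,426,758.72):
Code E-582 is under a tariff-rate quota (threshold 3,694 m²). In-quota: 3,694 m² at 8.5%; over-quota: 3,314 m² at 38.5%.
Pro-rata value split: in-quota = €1,426,758.72 × 3,694/7,008 = €752,061.46; over-quota = €1,426,758.72 − €752,061.46 = €674,697.26.
In-quota duty = €752,061.46 × 8.5% = €63,925.22. Over-quota duty = €674,697.26 × 38.5% = €259,758.45.
Line duty = €63,925.22 + €259,758.45 = €323,683.67.
Line 2 (M-300, Meristan, 3,061 units, €710,641.76):
Base rate for M-300 is €6.79/unit.
M-300 has an FTA preferential rate, but origin Meristan is not Faristan; base rate stands.
Additional duty on M-300 from Meristan: +54% ad valorem. Applied ad valorem rate = 54%.
Duty = €710,641.76 × 54% + 3,061 × €6.79 = €404,530.74.
Total = €323,683.67 + €404,530.74 = €728,214.41.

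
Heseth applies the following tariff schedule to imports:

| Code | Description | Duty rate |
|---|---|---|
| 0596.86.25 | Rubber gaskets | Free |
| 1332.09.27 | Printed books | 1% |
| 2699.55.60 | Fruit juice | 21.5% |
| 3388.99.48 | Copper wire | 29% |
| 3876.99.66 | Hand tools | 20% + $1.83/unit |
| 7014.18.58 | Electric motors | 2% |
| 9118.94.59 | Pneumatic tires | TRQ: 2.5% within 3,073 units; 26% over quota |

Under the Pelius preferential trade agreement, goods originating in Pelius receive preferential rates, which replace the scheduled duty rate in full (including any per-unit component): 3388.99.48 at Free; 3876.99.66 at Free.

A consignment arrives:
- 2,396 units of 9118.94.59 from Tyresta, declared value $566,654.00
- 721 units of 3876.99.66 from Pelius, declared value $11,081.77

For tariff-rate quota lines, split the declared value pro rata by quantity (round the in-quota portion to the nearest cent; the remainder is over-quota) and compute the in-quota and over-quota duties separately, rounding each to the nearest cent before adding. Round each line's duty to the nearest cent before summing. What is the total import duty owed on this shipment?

Line 1 (9118.94.59, Tyresta, 2,396 units, $566,654.00):
Code 9118.94.59 is under a tariff-rate quota (threshold 3,073 units). Quantity 2,396 units is within the quota, so the in-quota rate 2.5% applies to the full value.
Duty = $566,654.00 × 2.5% = $14,166.35.
Line 2 (3876.99.66, Pelius, 721 units, $11,081.77):
Base rate for 3876.99.66 is 20% + $1.83/unit.
Origin Pelius qualifies under the Heseth–Pelius agreement and 3876.99.66 is covered: preferential rate Free applies instead.
Duty = $11,081.77 × 0% = $0.00.
Total = $14,166.35 + $0.00 = $14,166.35.

$14,166.35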